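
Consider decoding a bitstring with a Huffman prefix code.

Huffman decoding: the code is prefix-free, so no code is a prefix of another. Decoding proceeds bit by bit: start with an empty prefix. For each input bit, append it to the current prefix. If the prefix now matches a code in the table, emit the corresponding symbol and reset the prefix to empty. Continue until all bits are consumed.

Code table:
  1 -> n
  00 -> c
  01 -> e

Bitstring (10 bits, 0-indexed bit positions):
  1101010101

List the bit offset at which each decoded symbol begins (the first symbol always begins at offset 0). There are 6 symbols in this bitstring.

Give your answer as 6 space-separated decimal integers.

Answer: 0 1 2 4 6 8

Derivation:
Bit 0: prefix='1' -> emit 'n', reset
Bit 1: prefix='1' -> emit 'n', reset
Bit 2: prefix='0' (no match yet)
Bit 3: prefix='01' -> emit 'e', reset
Bit 4: prefix='0' (no match yet)
Bit 5: prefix='01' -> emit 'e', reset
Bit 6: prefix='0' (no match yet)
Bit 7: prefix='01' -> emit 'e', reset
Bit 8: prefix='0' (no match yet)
Bit 9: prefix='01' -> emit 'e', reset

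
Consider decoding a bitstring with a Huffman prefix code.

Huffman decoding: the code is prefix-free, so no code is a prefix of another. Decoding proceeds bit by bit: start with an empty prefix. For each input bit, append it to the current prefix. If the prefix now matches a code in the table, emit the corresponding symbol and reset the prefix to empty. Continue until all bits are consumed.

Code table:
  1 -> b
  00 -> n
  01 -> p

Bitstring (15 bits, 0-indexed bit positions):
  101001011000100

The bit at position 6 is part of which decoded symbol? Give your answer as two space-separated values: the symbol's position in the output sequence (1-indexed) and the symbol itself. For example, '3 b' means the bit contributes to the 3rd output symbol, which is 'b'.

Answer: 5 p

Derivation:
Bit 0: prefix='1' -> emit 'b', reset
Bit 1: prefix='0' (no match yet)
Bit 2: prefix='01' -> emit 'p', reset
Bit 3: prefix='0' (no match yet)
Bit 4: prefix='00' -> emit 'n', reset
Bit 5: prefix='1' -> emit 'b', reset
Bit 6: prefix='0' (no match yet)
Bit 7: prefix='01' -> emit 'p', reset
Bit 8: prefix='1' -> emit 'b', reset
Bit 9: prefix='0' (no match yet)
Bit 10: prefix='00' -> emit 'n', reset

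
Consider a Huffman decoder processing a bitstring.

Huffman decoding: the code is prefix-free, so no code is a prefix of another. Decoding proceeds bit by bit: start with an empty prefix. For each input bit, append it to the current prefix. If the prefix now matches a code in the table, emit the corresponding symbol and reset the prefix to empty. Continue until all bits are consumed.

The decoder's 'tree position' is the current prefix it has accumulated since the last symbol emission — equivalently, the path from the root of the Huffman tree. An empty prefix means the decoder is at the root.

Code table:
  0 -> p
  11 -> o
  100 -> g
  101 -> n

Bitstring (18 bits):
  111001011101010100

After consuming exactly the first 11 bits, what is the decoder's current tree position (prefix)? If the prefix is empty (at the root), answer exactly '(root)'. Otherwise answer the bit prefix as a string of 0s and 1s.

Answer: (root)

Derivation:
Bit 0: prefix='1' (no match yet)
Bit 1: prefix='11' -> emit 'o', reset
Bit 2: prefix='1' (no match yet)
Bit 3: prefix='10' (no match yet)
Bit 4: prefix='100' -> emit 'g', reset
Bit 5: prefix='1' (no match yet)
Bit 6: prefix='10' (no match yet)
Bit 7: prefix='101' -> emit 'n', reset
Bit 8: prefix='1' (no match yet)
Bit 9: prefix='11' -> emit 'o', reset
Bit 10: prefix='0' -> emit 'p', reset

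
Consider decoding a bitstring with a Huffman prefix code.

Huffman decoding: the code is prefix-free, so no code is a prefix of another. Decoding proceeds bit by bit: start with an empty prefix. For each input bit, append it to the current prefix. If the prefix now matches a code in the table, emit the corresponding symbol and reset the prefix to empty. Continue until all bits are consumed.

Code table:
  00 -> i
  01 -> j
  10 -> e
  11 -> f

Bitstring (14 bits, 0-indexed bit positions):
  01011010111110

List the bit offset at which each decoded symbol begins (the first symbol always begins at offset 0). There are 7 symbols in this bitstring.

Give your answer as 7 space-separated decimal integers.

Bit 0: prefix='0' (no match yet)
Bit 1: prefix='01' -> emit 'j', reset
Bit 2: prefix='0' (no match yet)
Bit 3: prefix='01' -> emit 'j', reset
Bit 4: prefix='1' (no match yet)
Bit 5: prefix='10' -> emit 'e', reset
Bit 6: prefix='1' (no match yet)
Bit 7: prefix='10' -> emit 'e', reset
Bit 8: prefix='1' (no match yet)
Bit 9: prefix='11' -> emit 'f', reset
Bit 10: prefix='1' (no match yet)
Bit 11: prefix='11' -> emit 'f', reset
Bit 12: prefix='1' (no match yet)
Bit 13: prefix='10' -> emit 'e', reset

Answer: 0 2 4 6 8 10 12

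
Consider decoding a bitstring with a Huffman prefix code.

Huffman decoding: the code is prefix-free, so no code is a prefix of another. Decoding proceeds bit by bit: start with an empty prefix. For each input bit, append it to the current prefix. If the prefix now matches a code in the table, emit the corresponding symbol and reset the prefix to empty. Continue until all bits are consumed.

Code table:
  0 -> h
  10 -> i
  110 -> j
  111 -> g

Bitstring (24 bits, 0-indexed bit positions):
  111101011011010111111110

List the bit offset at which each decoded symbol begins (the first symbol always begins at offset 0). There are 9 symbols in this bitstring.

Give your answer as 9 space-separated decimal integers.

Answer: 0 3 5 7 10 13 15 18 21

Derivation:
Bit 0: prefix='1' (no match yet)
Bit 1: prefix='11' (no match yet)
Bit 2: prefix='111' -> emit 'g', reset
Bit 3: prefix='1' (no match yet)
Bit 4: prefix='10' -> emit 'i', reset
Bit 5: prefix='1' (no match yet)
Bit 6: prefix='10' -> emit 'i', reset
Bit 7: prefix='1' (no match yet)
Bit 8: prefix='11' (no match yet)
Bit 9: prefix='110' -> emit 'j', reset
Bit 10: prefix='1' (no match yet)
Bit 11: prefix='11' (no match yet)
Bit 12: prefix='110' -> emit 'j', reset
Bit 13: prefix='1' (no match yet)
Bit 14: prefix='10' -> emit 'i', reset
Bit 15: prefix='1' (no match yet)
Bit 16: prefix='11' (no match yet)
Bit 17: prefix='111' -> emit 'g', reset
Bit 18: prefix='1' (no match yet)
Bit 19: prefix='11' (no match yet)
Bit 20: prefix='111' -> emit 'g', reset
Bit 21: prefix='1' (no match yet)
Bit 22: prefix='11' (no match yet)
Bit 23: prefix='110' -> emit 'j', reset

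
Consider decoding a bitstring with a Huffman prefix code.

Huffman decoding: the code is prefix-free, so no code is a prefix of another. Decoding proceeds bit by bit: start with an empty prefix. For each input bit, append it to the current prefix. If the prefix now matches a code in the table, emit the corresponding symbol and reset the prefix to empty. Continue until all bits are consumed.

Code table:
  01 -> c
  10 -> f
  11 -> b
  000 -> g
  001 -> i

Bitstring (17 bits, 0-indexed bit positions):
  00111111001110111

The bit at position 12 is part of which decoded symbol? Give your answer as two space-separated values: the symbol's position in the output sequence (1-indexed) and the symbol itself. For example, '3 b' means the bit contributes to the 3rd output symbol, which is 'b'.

Answer: 6 b

Derivation:
Bit 0: prefix='0' (no match yet)
Bit 1: prefix='00' (no match yet)
Bit 2: prefix='001' -> emit 'i', reset
Bit 3: prefix='1' (no match yet)
Bit 4: prefix='11' -> emit 'b', reset
Bit 5: prefix='1' (no match yet)
Bit 6: prefix='11' -> emit 'b', reset
Bit 7: prefix='1' (no match yet)
Bit 8: prefix='10' -> emit 'f', reset
Bit 9: prefix='0' (no match yet)
Bit 10: prefix='01' -> emit 'c', reset
Bit 11: prefix='1' (no match yet)
Bit 12: prefix='11' -> emit 'b', reset
Bit 13: prefix='0' (no match yet)
Bit 14: prefix='01' -> emit 'c', reset
Bit 15: prefix='1' (no match yet)
Bit 16: prefix='11' -> emit 'b', reset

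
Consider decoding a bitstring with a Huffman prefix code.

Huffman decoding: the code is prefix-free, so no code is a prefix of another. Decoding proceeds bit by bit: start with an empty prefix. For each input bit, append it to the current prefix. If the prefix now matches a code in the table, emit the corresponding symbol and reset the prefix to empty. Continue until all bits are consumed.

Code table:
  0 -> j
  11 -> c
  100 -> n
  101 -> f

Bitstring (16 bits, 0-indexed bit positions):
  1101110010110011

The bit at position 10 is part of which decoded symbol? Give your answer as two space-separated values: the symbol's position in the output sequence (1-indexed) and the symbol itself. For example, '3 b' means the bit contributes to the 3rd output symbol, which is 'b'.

Answer: 5 f

Derivation:
Bit 0: prefix='1' (no match yet)
Bit 1: prefix='11' -> emit 'c', reset
Bit 2: prefix='0' -> emit 'j', reset
Bit 3: prefix='1' (no match yet)
Bit 4: prefix='11' -> emit 'c', reset
Bit 5: prefix='1' (no match yet)
Bit 6: prefix='10' (no match yet)
Bit 7: prefix='100' -> emit 'n', reset
Bit 8: prefix='1' (no match yet)
Bit 9: prefix='10' (no match yet)
Bit 10: prefix='101' -> emit 'f', reset
Bit 11: prefix='1' (no match yet)
Bit 12: prefix='10' (no match yet)
Bit 13: prefix='100' -> emit 'n', reset
Bit 14: prefix='1' (no match yet)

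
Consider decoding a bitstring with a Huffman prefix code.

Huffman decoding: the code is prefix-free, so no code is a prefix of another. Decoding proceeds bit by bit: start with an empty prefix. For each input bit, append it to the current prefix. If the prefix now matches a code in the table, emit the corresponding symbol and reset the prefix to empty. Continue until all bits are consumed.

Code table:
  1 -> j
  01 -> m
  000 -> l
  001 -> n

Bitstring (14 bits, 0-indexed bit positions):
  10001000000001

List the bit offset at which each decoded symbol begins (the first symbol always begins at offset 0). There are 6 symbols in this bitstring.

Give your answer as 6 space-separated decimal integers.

Bit 0: prefix='1' -> emit 'j', reset
Bit 1: prefix='0' (no match yet)
Bit 2: prefix='00' (no match yet)
Bit 3: prefix='000' -> emit 'l', reset
Bit 4: prefix='1' -> emit 'j', reset
Bit 5: prefix='0' (no match yet)
Bit 6: prefix='00' (no match yet)
Bit 7: prefix='000' -> emit 'l', reset
Bit 8: prefix='0' (no match yet)
Bit 9: prefix='00' (no match yet)
Bit 10: prefix='000' -> emit 'l', reset
Bit 11: prefix='0' (no match yet)
Bit 12: prefix='00' (no match yet)
Bit 13: prefix='001' -> emit 'n', reset

Answer: 0 1 4 5 8 11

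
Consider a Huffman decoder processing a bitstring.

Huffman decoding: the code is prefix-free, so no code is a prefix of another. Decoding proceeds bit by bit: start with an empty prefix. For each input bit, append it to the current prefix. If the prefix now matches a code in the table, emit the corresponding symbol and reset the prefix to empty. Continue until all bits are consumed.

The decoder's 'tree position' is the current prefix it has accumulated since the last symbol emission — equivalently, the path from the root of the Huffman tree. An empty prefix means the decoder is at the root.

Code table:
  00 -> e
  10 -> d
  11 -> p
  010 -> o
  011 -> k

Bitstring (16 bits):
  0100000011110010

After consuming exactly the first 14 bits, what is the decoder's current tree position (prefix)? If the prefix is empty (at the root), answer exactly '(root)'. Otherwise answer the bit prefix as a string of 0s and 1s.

Answer: (root)

Derivation:
Bit 0: prefix='0' (no match yet)
Bit 1: prefix='01' (no match yet)
Bit 2: prefix='010' -> emit 'o', reset
Bit 3: prefix='0' (no match yet)
Bit 4: prefix='00' -> emit 'e', reset
Bit 5: prefix='0' (no match yet)
Bit 6: prefix='00' -> emit 'e', reset
Bit 7: prefix='0' (no match yet)
Bit 8: prefix='01' (no match yet)
Bit 9: prefix='011' -> emit 'k', reset
Bit 10: prefix='1' (no match yet)
Bit 11: prefix='11' -> emit 'p', reset
Bit 12: prefix='0' (no match yet)
Bit 13: prefix='00' -> emit 'e', reset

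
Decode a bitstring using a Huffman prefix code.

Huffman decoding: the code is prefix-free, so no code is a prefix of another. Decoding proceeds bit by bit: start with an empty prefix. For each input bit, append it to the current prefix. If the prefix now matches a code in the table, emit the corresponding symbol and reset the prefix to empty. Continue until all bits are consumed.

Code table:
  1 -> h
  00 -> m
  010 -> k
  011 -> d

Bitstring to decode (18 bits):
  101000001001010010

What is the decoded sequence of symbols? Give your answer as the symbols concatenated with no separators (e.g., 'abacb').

Bit 0: prefix='1' -> emit 'h', reset
Bit 1: prefix='0' (no match yet)
Bit 2: prefix='01' (no match yet)
Bit 3: prefix='010' -> emit 'k', reset
Bit 4: prefix='0' (no match yet)
Bit 5: prefix='00' -> emit 'm', reset
Bit 6: prefix='0' (no match yet)
Bit 7: prefix='00' -> emit 'm', reset
Bit 8: prefix='1' -> emit 'h', reset
Bit 9: prefix='0' (no match yet)
Bit 10: prefix='00' -> emit 'm', reset
Bit 11: prefix='1' -> emit 'h', reset
Bit 12: prefix='0' (no match yet)
Bit 13: prefix='01' (no match yet)
Bit 14: prefix='010' -> emit 'k', reset
Bit 15: prefix='0' (no match yet)
Bit 16: prefix='01' (no match yet)
Bit 17: prefix='010' -> emit 'k', reset

Answer: hkmmhmhkk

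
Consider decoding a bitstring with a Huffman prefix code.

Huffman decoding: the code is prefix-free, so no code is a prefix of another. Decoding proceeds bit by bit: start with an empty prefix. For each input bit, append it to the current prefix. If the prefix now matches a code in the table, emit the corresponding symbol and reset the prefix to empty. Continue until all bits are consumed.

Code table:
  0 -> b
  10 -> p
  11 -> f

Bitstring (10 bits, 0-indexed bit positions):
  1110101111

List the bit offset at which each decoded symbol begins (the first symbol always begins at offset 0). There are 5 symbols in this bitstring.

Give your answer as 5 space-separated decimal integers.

Answer: 0 2 4 6 8

Derivation:
Bit 0: prefix='1' (no match yet)
Bit 1: prefix='11' -> emit 'f', reset
Bit 2: prefix='1' (no match yet)
Bit 3: prefix='10' -> emit 'p', reset
Bit 4: prefix='1' (no match yet)
Bit 5: prefix='10' -> emit 'p', reset
Bit 6: prefix='1' (no match yet)
Bit 7: prefix='11' -> emit 'f', reset
Bit 8: prefix='1' (no match yet)
Bit 9: prefix='11' -> emit 'f', reset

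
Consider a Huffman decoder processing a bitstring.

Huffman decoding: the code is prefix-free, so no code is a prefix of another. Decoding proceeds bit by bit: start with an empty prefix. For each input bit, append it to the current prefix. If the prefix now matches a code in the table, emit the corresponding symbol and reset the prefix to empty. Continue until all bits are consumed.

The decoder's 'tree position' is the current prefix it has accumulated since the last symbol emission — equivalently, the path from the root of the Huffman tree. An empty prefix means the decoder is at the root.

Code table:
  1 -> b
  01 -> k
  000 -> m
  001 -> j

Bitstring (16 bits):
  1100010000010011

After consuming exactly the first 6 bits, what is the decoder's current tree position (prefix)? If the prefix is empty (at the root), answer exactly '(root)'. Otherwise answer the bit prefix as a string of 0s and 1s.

Bit 0: prefix='1' -> emit 'b', reset
Bit 1: prefix='1' -> emit 'b', reset
Bit 2: prefix='0' (no match yet)
Bit 3: prefix='00' (no match yet)
Bit 4: prefix='000' -> emit 'm', reset
Bit 5: prefix='1' -> emit 'b', reset

Answer: (root)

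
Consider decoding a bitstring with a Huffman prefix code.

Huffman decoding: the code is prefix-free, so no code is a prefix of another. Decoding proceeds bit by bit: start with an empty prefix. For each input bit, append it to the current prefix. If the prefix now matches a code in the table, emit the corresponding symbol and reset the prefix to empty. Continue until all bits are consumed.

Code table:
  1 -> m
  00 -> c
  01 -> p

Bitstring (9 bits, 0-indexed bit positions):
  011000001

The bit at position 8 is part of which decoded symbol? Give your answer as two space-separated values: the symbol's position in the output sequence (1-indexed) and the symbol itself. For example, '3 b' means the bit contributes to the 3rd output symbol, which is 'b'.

Bit 0: prefix='0' (no match yet)
Bit 1: prefix='01' -> emit 'p', reset
Bit 2: prefix='1' -> emit 'm', reset
Bit 3: prefix='0' (no match yet)
Bit 4: prefix='00' -> emit 'c', reset
Bit 5: prefix='0' (no match yet)
Bit 6: prefix='00' -> emit 'c', reset
Bit 7: prefix='0' (no match yet)
Bit 8: prefix='01' -> emit 'p', reset

Answer: 5 p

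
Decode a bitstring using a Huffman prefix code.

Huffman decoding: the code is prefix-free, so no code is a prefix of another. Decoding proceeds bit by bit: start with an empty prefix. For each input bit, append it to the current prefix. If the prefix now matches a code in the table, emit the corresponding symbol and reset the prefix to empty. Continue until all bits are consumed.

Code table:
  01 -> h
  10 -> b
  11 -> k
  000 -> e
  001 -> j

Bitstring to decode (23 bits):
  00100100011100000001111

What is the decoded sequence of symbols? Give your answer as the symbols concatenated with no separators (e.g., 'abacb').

Bit 0: prefix='0' (no match yet)
Bit 1: prefix='00' (no match yet)
Bit 2: prefix='001' -> emit 'j', reset
Bit 3: prefix='0' (no match yet)
Bit 4: prefix='00' (no match yet)
Bit 5: prefix='001' -> emit 'j', reset
Bit 6: prefix='0' (no match yet)
Bit 7: prefix='00' (no match yet)
Bit 8: prefix='000' -> emit 'e', reset
Bit 9: prefix='1' (no match yet)
Bit 10: prefix='11' -> emit 'k', reset
Bit 11: prefix='1' (no match yet)
Bit 12: prefix='10' -> emit 'b', reset
Bit 13: prefix='0' (no match yet)
Bit 14: prefix='00' (no match yet)
Bit 15: prefix='000' -> emit 'e', reset
Bit 16: prefix='0' (no match yet)
Bit 17: prefix='00' (no match yet)
Bit 18: prefix='000' -> emit 'e', reset
Bit 19: prefix='1' (no match yet)
Bit 20: prefix='11' -> emit 'k', reset
Bit 21: prefix='1' (no match yet)
Bit 22: prefix='11' -> emit 'k', reset

Answer: jjekbeekk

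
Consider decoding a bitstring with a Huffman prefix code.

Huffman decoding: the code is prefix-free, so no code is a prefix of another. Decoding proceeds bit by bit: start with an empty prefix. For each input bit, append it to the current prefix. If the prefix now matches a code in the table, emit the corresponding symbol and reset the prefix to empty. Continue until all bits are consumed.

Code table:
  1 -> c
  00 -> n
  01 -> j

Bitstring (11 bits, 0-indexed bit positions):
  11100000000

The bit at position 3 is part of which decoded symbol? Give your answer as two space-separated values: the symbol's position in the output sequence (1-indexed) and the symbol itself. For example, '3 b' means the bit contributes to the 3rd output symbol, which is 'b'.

Answer: 4 n

Derivation:
Bit 0: prefix='1' -> emit 'c', reset
Bit 1: prefix='1' -> emit 'c', reset
Bit 2: prefix='1' -> emit 'c', reset
Bit 3: prefix='0' (no match yet)
Bit 4: prefix='00' -> emit 'n', reset
Bit 5: prefix='0' (no match yet)
Bit 6: prefix='00' -> emit 'n', reset
Bit 7: prefix='0' (no match yet)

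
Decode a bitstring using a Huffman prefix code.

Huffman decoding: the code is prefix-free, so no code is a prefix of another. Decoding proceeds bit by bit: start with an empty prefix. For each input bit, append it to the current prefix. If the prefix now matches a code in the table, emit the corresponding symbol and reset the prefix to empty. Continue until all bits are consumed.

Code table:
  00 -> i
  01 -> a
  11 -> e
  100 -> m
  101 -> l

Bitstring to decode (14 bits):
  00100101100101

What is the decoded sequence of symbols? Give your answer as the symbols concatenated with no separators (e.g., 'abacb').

Bit 0: prefix='0' (no match yet)
Bit 1: prefix='00' -> emit 'i', reset
Bit 2: prefix='1' (no match yet)
Bit 3: prefix='10' (no match yet)
Bit 4: prefix='100' -> emit 'm', reset
Bit 5: prefix='1' (no match yet)
Bit 6: prefix='10' (no match yet)
Bit 7: prefix='101' -> emit 'l', reset
Bit 8: prefix='1' (no match yet)
Bit 9: prefix='10' (no match yet)
Bit 10: prefix='100' -> emit 'm', reset
Bit 11: prefix='1' (no match yet)
Bit 12: prefix='10' (no match yet)
Bit 13: prefix='101' -> emit 'l', reset

Answer: imlml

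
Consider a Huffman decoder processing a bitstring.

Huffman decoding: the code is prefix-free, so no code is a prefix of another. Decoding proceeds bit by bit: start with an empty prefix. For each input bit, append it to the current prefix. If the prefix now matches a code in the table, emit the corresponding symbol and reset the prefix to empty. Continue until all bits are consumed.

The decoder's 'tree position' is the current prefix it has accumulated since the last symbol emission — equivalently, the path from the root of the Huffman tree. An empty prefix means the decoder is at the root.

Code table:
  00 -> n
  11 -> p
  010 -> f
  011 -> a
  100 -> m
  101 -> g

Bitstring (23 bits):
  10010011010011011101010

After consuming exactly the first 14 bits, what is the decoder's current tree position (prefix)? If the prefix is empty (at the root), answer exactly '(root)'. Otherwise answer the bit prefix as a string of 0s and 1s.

Answer: (root)

Derivation:
Bit 0: prefix='1' (no match yet)
Bit 1: prefix='10' (no match yet)
Bit 2: prefix='100' -> emit 'm', reset
Bit 3: prefix='1' (no match yet)
Bit 4: prefix='10' (no match yet)
Bit 5: prefix='100' -> emit 'm', reset
Bit 6: prefix='1' (no match yet)
Bit 7: prefix='11' -> emit 'p', reset
Bit 8: prefix='0' (no match yet)
Bit 9: prefix='01' (no match yet)
Bit 10: prefix='010' -> emit 'f', reset
Bit 11: prefix='0' (no match yet)
Bit 12: prefix='01' (no match yet)
Bit 13: prefix='011' -> emit 'a', reset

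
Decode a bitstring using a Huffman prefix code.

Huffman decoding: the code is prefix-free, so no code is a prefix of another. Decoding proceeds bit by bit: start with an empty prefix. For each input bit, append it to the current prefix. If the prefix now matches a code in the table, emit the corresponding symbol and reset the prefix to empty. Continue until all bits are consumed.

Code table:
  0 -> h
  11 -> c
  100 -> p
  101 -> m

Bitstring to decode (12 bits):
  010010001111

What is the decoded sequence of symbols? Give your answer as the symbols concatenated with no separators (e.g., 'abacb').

Bit 0: prefix='0' -> emit 'h', reset
Bit 1: prefix='1' (no match yet)
Bit 2: prefix='10' (no match yet)
Bit 3: prefix='100' -> emit 'p', reset
Bit 4: prefix='1' (no match yet)
Bit 5: prefix='10' (no match yet)
Bit 6: prefix='100' -> emit 'p', reset
Bit 7: prefix='0' -> emit 'h', reset
Bit 8: prefix='1' (no match yet)
Bit 9: prefix='11' -> emit 'c', reset
Bit 10: prefix='1' (no match yet)
Bit 11: prefix='11' -> emit 'c', reset

Answer: hpphcc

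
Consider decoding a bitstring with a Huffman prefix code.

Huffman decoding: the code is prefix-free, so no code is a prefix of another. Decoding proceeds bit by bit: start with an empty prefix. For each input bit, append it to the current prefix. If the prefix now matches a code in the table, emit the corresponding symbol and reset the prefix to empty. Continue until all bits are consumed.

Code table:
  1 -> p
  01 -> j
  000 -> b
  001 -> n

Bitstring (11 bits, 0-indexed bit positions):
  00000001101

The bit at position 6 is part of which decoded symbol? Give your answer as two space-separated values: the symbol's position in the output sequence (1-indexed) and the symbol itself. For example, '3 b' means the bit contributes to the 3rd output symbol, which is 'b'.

Answer: 3 j

Derivation:
Bit 0: prefix='0' (no match yet)
Bit 1: prefix='00' (no match yet)
Bit 2: prefix='000' -> emit 'b', reset
Bit 3: prefix='0' (no match yet)
Bit 4: prefix='00' (no match yet)
Bit 5: prefix='000' -> emit 'b', reset
Bit 6: prefix='0' (no match yet)
Bit 7: prefix='01' -> emit 'j', reset
Bit 8: prefix='1' -> emit 'p', reset
Bit 9: prefix='0' (no match yet)
Bit 10: prefix='01' -> emit 'j', reset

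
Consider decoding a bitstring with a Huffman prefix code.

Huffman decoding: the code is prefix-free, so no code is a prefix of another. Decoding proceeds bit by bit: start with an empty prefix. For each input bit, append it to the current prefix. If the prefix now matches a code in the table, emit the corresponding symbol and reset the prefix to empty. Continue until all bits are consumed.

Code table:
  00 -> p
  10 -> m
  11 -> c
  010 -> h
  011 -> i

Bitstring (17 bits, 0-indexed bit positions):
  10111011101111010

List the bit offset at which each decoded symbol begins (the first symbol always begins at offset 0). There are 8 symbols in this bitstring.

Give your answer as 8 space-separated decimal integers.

Answer: 0 2 4 6 8 10 12 14

Derivation:
Bit 0: prefix='1' (no match yet)
Bit 1: prefix='10' -> emit 'm', reset
Bit 2: prefix='1' (no match yet)
Bit 3: prefix='11' -> emit 'c', reset
Bit 4: prefix='1' (no match yet)
Bit 5: prefix='10' -> emit 'm', reset
Bit 6: prefix='1' (no match yet)
Bit 7: prefix='11' -> emit 'c', reset
Bit 8: prefix='1' (no match yet)
Bit 9: prefix='10' -> emit 'm', reset
Bit 10: prefix='1' (no match yet)
Bit 11: prefix='11' -> emit 'c', reset
Bit 12: prefix='1' (no match yet)
Bit 13: prefix='11' -> emit 'c', reset
Bit 14: prefix='0' (no match yet)
Bit 15: prefix='01' (no match yet)
Bit 16: prefix='010' -> emit 'h', reset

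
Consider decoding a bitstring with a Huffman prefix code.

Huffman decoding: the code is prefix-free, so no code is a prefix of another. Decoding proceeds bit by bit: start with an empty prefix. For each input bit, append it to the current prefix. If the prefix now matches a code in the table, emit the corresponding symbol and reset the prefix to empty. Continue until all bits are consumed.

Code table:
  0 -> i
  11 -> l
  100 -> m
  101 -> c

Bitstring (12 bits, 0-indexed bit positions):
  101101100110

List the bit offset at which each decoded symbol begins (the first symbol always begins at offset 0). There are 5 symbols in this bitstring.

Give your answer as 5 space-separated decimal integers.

Answer: 0 3 6 9 11

Derivation:
Bit 0: prefix='1' (no match yet)
Bit 1: prefix='10' (no match yet)
Bit 2: prefix='101' -> emit 'c', reset
Bit 3: prefix='1' (no match yet)
Bit 4: prefix='10' (no match yet)
Bit 5: prefix='101' -> emit 'c', reset
Bit 6: prefix='1' (no match yet)
Bit 7: prefix='10' (no match yet)
Bit 8: prefix='100' -> emit 'm', reset
Bit 9: prefix='1' (no match yet)
Bit 10: prefix='11' -> emit 'l', reset
Bit 11: prefix='0' -> emit 'i', reset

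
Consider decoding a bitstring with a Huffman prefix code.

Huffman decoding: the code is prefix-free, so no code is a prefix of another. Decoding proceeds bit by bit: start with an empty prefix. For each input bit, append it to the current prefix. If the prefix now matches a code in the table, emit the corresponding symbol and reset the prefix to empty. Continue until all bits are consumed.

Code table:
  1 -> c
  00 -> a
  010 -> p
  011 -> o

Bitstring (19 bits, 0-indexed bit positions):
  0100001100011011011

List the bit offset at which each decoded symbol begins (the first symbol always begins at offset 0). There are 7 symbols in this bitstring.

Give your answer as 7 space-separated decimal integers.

Bit 0: prefix='0' (no match yet)
Bit 1: prefix='01' (no match yet)
Bit 2: prefix='010' -> emit 'p', reset
Bit 3: prefix='0' (no match yet)
Bit 4: prefix='00' -> emit 'a', reset
Bit 5: prefix='0' (no match yet)
Bit 6: prefix='01' (no match yet)
Bit 7: prefix='011' -> emit 'o', reset
Bit 8: prefix='0' (no match yet)
Bit 9: prefix='00' -> emit 'a', reset
Bit 10: prefix='0' (no match yet)
Bit 11: prefix='01' (no match yet)
Bit 12: prefix='011' -> emit 'o', reset
Bit 13: prefix='0' (no match yet)
Bit 14: prefix='01' (no match yet)
Bit 15: prefix='011' -> emit 'o', reset
Bit 16: prefix='0' (no match yet)
Bit 17: prefix='01' (no match yet)
Bit 18: prefix='011' -> emit 'o', reset

Answer: 0 3 5 8 10 13 16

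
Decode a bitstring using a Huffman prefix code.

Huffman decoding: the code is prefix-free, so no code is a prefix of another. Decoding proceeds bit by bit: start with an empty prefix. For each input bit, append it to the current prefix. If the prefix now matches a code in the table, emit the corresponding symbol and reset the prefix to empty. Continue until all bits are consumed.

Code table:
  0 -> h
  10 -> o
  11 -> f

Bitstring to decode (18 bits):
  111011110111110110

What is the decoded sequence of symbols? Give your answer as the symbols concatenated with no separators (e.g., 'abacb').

Bit 0: prefix='1' (no match yet)
Bit 1: prefix='11' -> emit 'f', reset
Bit 2: prefix='1' (no match yet)
Bit 3: prefix='10' -> emit 'o', reset
Bit 4: prefix='1' (no match yet)
Bit 5: prefix='11' -> emit 'f', reset
Bit 6: prefix='1' (no match yet)
Bit 7: prefix='11' -> emit 'f', reset
Bit 8: prefix='0' -> emit 'h', reset
Bit 9: prefix='1' (no match yet)
Bit 10: prefix='11' -> emit 'f', reset
Bit 11: prefix='1' (no match yet)
Bit 12: prefix='11' -> emit 'f', reset
Bit 13: prefix='1' (no match yet)
Bit 14: prefix='10' -> emit 'o', reset
Bit 15: prefix='1' (no match yet)
Bit 16: prefix='11' -> emit 'f', reset
Bit 17: prefix='0' -> emit 'h', reset

Answer: foffhffofh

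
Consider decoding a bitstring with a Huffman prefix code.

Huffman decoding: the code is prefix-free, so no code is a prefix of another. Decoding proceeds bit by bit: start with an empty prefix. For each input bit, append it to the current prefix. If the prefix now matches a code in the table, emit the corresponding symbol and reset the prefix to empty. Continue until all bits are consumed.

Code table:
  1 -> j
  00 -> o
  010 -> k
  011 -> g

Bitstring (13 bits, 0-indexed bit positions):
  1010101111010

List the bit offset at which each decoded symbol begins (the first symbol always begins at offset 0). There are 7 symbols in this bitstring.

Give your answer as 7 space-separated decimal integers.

Answer: 0 1 4 5 8 9 10

Derivation:
Bit 0: prefix='1' -> emit 'j', reset
Bit 1: prefix='0' (no match yet)
Bit 2: prefix='01' (no match yet)
Bit 3: prefix='010' -> emit 'k', reset
Bit 4: prefix='1' -> emit 'j', reset
Bit 5: prefix='0' (no match yet)
Bit 6: prefix='01' (no match yet)
Bit 7: prefix='011' -> emit 'g', reset
Bit 8: prefix='1' -> emit 'j', reset
Bit 9: prefix='1' -> emit 'j', reset
Bit 10: prefix='0' (no match yet)
Bit 11: prefix='01' (no match yet)
Bit 12: prefix='010' -> emit 'k', reset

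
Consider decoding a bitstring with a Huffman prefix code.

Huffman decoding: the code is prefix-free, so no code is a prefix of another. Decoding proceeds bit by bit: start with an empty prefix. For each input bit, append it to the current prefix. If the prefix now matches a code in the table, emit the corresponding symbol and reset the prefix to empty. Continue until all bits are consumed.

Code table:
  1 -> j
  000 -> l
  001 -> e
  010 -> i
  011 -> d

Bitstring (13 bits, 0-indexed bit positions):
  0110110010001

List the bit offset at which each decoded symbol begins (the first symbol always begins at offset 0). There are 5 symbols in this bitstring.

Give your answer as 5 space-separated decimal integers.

Bit 0: prefix='0' (no match yet)
Bit 1: prefix='01' (no match yet)
Bit 2: prefix='011' -> emit 'd', reset
Bit 3: prefix='0' (no match yet)
Bit 4: prefix='01' (no match yet)
Bit 5: prefix='011' -> emit 'd', reset
Bit 6: prefix='0' (no match yet)
Bit 7: prefix='00' (no match yet)
Bit 8: prefix='001' -> emit 'e', reset
Bit 9: prefix='0' (no match yet)
Bit 10: prefix='00' (no match yet)
Bit 11: prefix='000' -> emit 'l', reset
Bit 12: prefix='1' -> emit 'j', reset

Answer: 0 3 6 9 12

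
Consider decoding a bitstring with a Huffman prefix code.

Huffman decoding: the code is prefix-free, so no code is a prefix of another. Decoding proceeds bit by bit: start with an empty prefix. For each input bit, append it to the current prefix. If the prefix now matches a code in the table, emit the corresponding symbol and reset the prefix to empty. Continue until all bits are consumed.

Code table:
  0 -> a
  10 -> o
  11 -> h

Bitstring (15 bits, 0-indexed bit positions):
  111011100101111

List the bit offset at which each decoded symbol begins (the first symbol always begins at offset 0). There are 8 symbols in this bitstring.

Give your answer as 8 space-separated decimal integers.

Bit 0: prefix='1' (no match yet)
Bit 1: prefix='11' -> emit 'h', reset
Bit 2: prefix='1' (no match yet)
Bit 3: prefix='10' -> emit 'o', reset
Bit 4: prefix='1' (no match yet)
Bit 5: prefix='11' -> emit 'h', reset
Bit 6: prefix='1' (no match yet)
Bit 7: prefix='10' -> emit 'o', reset
Bit 8: prefix='0' -> emit 'a', reset
Bit 9: prefix='1' (no match yet)
Bit 10: prefix='10' -> emit 'o', reset
Bit 11: prefix='1' (no match yet)
Bit 12: prefix='11' -> emit 'h', reset
Bit 13: prefix='1' (no match yet)
Bit 14: prefix='11' -> emit 'h', reset

Answer: 0 2 4 6 8 9 11 13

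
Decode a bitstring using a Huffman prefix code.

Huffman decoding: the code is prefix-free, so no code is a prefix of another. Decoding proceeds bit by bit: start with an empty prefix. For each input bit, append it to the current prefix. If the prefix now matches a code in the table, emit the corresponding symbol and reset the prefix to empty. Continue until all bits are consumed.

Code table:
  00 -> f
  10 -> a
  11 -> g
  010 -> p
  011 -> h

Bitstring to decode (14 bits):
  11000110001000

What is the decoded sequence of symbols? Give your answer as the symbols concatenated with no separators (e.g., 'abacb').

Bit 0: prefix='1' (no match yet)
Bit 1: prefix='11' -> emit 'g', reset
Bit 2: prefix='0' (no match yet)
Bit 3: prefix='00' -> emit 'f', reset
Bit 4: prefix='0' (no match yet)
Bit 5: prefix='01' (no match yet)
Bit 6: prefix='011' -> emit 'h', reset
Bit 7: prefix='0' (no match yet)
Bit 8: prefix='00' -> emit 'f', reset
Bit 9: prefix='0' (no match yet)
Bit 10: prefix='01' (no match yet)
Bit 11: prefix='010' -> emit 'p', reset
Bit 12: prefix='0' (no match yet)
Bit 13: prefix='00' -> emit 'f', reset

Answer: gfhfpf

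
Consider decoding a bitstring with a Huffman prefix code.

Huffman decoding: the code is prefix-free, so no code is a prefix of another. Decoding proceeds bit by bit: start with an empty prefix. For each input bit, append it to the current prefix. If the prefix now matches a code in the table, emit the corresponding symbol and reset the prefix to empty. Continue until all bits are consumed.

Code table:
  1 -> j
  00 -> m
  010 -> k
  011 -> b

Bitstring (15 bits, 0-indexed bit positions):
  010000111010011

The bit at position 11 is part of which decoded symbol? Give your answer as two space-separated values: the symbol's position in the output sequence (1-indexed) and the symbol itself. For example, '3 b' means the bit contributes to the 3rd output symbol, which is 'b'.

Answer: 5 k

Derivation:
Bit 0: prefix='0' (no match yet)
Bit 1: prefix='01' (no match yet)
Bit 2: prefix='010' -> emit 'k', reset
Bit 3: prefix='0' (no match yet)
Bit 4: prefix='00' -> emit 'm', reset
Bit 5: prefix='0' (no match yet)
Bit 6: prefix='01' (no match yet)
Bit 7: prefix='011' -> emit 'b', reset
Bit 8: prefix='1' -> emit 'j', reset
Bit 9: prefix='0' (no match yet)
Bit 10: prefix='01' (no match yet)
Bit 11: prefix='010' -> emit 'k', reset
Bit 12: prefix='0' (no match yet)
Bit 13: prefix='01' (no match yet)
Bit 14: prefix='011' -> emit 'b', reset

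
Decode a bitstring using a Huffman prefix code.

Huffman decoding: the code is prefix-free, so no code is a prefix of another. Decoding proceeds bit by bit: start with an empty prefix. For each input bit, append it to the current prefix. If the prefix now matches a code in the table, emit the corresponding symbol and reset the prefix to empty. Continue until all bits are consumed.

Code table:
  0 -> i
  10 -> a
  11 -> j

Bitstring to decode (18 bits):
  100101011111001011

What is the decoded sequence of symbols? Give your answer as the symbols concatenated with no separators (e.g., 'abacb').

Answer: aiaajjaiaj

Derivation:
Bit 0: prefix='1' (no match yet)
Bit 1: prefix='10' -> emit 'a', reset
Bit 2: prefix='0' -> emit 'i', reset
Bit 3: prefix='1' (no match yet)
Bit 4: prefix='10' -> emit 'a', reset
Bit 5: prefix='1' (no match yet)
Bit 6: prefix='10' -> emit 'a', reset
Bit 7: prefix='1' (no match yet)
Bit 8: prefix='11' -> emit 'j', reset
Bit 9: prefix='1' (no match yet)
Bit 10: prefix='11' -> emit 'j', reset
Bit 11: prefix='1' (no match yet)
Bit 12: prefix='10' -> emit 'a', reset
Bit 13: prefix='0' -> emit 'i', reset
Bit 14: prefix='1' (no match yet)
Bit 15: prefix='10' -> emit 'a', reset
Bit 16: prefix='1' (no match yet)
Bit 17: prefix='11' -> emit 'j', reset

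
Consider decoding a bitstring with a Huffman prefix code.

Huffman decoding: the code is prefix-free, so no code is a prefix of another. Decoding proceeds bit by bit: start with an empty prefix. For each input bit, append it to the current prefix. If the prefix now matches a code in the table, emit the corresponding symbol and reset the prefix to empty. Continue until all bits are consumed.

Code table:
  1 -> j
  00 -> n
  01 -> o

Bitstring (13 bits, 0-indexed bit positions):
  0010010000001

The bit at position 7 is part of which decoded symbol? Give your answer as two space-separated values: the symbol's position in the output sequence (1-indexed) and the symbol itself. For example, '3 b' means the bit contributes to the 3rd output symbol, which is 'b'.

Answer: 5 n

Derivation:
Bit 0: prefix='0' (no match yet)
Bit 1: prefix='00' -> emit 'n', reset
Bit 2: prefix='1' -> emit 'j', reset
Bit 3: prefix='0' (no match yet)
Bit 4: prefix='00' -> emit 'n', reset
Bit 5: prefix='1' -> emit 'j', reset
Bit 6: prefix='0' (no match yet)
Bit 7: prefix='00' -> emit 'n', reset
Bit 8: prefix='0' (no match yet)
Bit 9: prefix='00' -> emit 'n', reset
Bit 10: prefix='0' (no match yet)
Bit 11: prefix='00' -> emit 'n', reset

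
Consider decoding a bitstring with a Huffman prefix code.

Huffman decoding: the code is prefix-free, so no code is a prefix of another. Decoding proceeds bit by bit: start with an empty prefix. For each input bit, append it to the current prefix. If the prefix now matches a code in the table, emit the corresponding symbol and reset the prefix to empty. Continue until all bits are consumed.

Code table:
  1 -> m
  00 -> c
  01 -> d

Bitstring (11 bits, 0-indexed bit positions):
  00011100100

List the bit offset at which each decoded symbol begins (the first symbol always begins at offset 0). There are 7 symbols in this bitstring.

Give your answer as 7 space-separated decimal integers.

Bit 0: prefix='0' (no match yet)
Bit 1: prefix='00' -> emit 'c', reset
Bit 2: prefix='0' (no match yet)
Bit 3: prefix='01' -> emit 'd', reset
Bit 4: prefix='1' -> emit 'm', reset
Bit 5: prefix='1' -> emit 'm', reset
Bit 6: prefix='0' (no match yet)
Bit 7: prefix='00' -> emit 'c', reset
Bit 8: prefix='1' -> emit 'm', reset
Bit 9: prefix='0' (no match yet)
Bit 10: prefix='00' -> emit 'c', reset

Answer: 0 2 4 5 6 8 9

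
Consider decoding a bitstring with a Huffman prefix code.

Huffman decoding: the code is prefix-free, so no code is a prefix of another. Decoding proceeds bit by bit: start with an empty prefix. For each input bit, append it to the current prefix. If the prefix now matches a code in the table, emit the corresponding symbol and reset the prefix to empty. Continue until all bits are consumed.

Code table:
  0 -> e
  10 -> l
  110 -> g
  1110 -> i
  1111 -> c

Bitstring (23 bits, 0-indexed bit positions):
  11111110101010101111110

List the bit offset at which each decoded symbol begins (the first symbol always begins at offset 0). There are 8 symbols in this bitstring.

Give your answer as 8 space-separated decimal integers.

Bit 0: prefix='1' (no match yet)
Bit 1: prefix='11' (no match yet)
Bit 2: prefix='111' (no match yet)
Bit 3: prefix='1111' -> emit 'c', reset
Bit 4: prefix='1' (no match yet)
Bit 5: prefix='11' (no match yet)
Bit 6: prefix='111' (no match yet)
Bit 7: prefix='1110' -> emit 'i', reset
Bit 8: prefix='1' (no match yet)
Bit 9: prefix='10' -> emit 'l', reset
Bit 10: prefix='1' (no match yet)
Bit 11: prefix='10' -> emit 'l', reset
Bit 12: prefix='1' (no match yet)
Bit 13: prefix='10' -> emit 'l', reset
Bit 14: prefix='1' (no match yet)
Bit 15: prefix='10' -> emit 'l', reset
Bit 16: prefix='1' (no match yet)
Bit 17: prefix='11' (no match yet)
Bit 18: prefix='111' (no match yet)
Bit 19: prefix='1111' -> emit 'c', reset
Bit 20: prefix='1' (no match yet)
Bit 21: prefix='11' (no match yet)
Bit 22: prefix='110' -> emit 'g', reset

Answer: 0 4 8 10 12 14 16 20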